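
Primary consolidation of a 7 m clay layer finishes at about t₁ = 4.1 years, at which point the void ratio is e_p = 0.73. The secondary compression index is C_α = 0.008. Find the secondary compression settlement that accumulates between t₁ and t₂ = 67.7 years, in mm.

Secondary compression: S_s = C_α·H/(1+e_p)·log₁₀(t₂/t₁)
S_s = 0.008×7/(1+0.73)×log₁₀(67.7/4.1)
    = 0.03237 × 1.218 = 0.03942 m

S_s ≈ 39.4 mm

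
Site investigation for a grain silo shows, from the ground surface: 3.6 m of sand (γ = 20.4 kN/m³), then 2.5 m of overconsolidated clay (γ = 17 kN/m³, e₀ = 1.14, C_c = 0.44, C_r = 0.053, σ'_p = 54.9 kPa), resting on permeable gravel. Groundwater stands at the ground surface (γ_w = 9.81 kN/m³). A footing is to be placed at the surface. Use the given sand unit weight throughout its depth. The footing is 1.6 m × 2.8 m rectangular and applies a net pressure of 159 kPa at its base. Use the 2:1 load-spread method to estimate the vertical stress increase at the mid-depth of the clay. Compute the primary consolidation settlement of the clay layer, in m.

Mid-depth of clay below the ground surface: z = 3.6 + 2.5/2 = 4.85 m.
Total vertical stress at mid-clay: σ_v = 20.4×3.6 + 17×1.25 = 94.69 kPa.
Pore pressure: u = 9.81×(4.85 − 0) = 47.578 kPa.
Initial effective stress: σ'_0 = σ_v − u = 94.69 − 47.578 = 47.112 kPa.
Stress increase at mid-clay by the 2:1 spreading method:
Δσ = qBL/((B+z)(L+z)) = 159×1.6×2.8/((1.6+4.85)(2.8+4.85)) = 14.436 kPa
Final effective stress: σ'_f = 47.112 + 14.436 = 61.548 kPa.
σ'_f = 61.548 > σ'_p = 54.9 kPa, so the stress path crosses the preconsolidation pressure — recompression up to σ'_p, then virgin compression beyond:
S_c = H/(1+e₀)·[C_r·log₁₀(σ'_p/σ'_0) + C_c·log₁₀(σ'_f/σ'_p)]
    = 2.5/2.14 × [0.053×log₁₀(54.9/47.112) + 0.44×log₁₀(61.548/54.9)]
    = 1.1682 × [0.0035214 + 0.021842] = 0.02963 m

S_c ≈ 0.0296 m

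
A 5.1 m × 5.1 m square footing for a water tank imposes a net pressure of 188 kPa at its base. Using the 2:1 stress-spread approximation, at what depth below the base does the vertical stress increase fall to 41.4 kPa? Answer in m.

z ≈ 5.77 m

2:1 spreading — at depth z the loaded area has grown by z in each plan dimension:
qB²/(B+z)² = Δσ_z ⇒ z = B(√(q/Δσ_z) − 1) = 5.1×(√(188/41.4) − 1) = 5.768 m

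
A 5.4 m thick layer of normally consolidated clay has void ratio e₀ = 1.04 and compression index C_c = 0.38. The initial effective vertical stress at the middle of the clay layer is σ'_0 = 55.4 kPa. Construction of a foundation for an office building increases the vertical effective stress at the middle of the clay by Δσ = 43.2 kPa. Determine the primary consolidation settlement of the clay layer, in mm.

S_c ≈ 252 mm

Final effective stress: σ'_f = σ'_0 + Δσ = 55.4 + 43.2 = 98.6 kPa.
Normally consolidated clay, so the full stress increment lies on the virgin compression line:
S_c = C_c·H/(1+e₀)·log₁₀(σ'_f/σ'_0) = 0.38×5.4/(1+1.04)×log₁₀(98.6/55.4)
    = 1.0059 × 0.25037 = 0.2518 m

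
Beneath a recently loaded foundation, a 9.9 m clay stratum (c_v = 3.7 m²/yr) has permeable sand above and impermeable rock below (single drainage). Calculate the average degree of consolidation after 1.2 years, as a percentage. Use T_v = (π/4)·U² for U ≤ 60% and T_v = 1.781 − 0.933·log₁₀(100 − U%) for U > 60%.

U ≈ 24 %

Drainage path length: H_d = H = 9.9 m (single drainage).
T_v = c_v·t/H_d² = 3.7×1.2/9.9² = 0.045301.
T_v = 0.045301 corresponds to the U ≤ 60% branch:
U = √(4T_v/π) = 0.2402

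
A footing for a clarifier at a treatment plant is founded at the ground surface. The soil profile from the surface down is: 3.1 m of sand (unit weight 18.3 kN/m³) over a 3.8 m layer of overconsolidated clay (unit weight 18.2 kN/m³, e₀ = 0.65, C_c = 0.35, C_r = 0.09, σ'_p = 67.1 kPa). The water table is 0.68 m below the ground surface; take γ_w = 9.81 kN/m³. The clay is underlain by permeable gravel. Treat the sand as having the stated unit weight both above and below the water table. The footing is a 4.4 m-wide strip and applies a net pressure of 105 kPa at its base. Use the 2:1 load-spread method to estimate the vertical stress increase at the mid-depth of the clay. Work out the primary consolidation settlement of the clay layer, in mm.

S_c ≈ 161 mm

Mid-depth of clay below the ground surface: z = 3.1 + 3.8/2 = 5 m.
Total vertical stress at mid-clay: σ_v = 18.3×3.1 + 18.2×1.9 = 91.31 kPa.
Pore pressure: u = 9.81×(5 − 0.68) = 42.379 kPa.
Initial effective stress: σ'_0 = σ_v − u = 91.31 − 42.379 = 48.931 kPa.
Stress increase at mid-clay by the 2:1 spreading method:
Δσ = qB/(B+z) = 105×4.4/(4.4+5) = 49.149 kPa
Final effective stress: σ'_f = 48.931 + 49.149 = 98.08 kPa.
σ'_f = 98.08 > σ'_p = 67.1 kPa, so the stress path crosses the preconsolidation pressure — recompression up to σ'_p, then virgin compression beyond:
S_c = H/(1+e₀)·[C_r·log₁₀(σ'_p/σ'_0) + C_c·log₁₀(σ'_f/σ'_p)]
    = 3.8/1.65 × [0.09×log₁₀(67.1/48.931) + 0.35×log₁₀(98.08/67.1)]
    = 2.303 × [0.012342 + 0.0577] = 0.1613 m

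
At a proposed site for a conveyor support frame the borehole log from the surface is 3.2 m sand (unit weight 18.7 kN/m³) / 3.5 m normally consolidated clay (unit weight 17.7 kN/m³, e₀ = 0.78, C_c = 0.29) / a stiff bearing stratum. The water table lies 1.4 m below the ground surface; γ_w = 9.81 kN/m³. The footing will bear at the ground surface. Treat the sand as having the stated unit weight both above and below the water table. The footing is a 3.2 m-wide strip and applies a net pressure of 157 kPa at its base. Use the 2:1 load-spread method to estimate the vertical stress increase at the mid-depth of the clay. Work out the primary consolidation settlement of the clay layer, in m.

S_c ≈ 0.184 m

Mid-depth of clay below the ground surface: z = 3.2 + 3.5/2 = 4.95 m.
Total vertical stress at mid-clay: σ_v = 18.7×3.2 + 17.7×1.75 = 90.815 kPa.
Pore pressure: u = 9.81×(4.95 − 1.4) = 34.825 kPa.
Initial effective stress: σ'_0 = σ_v − u = 90.815 − 34.825 = 55.99 kPa.
Stress increase at mid-clay by the 2:1 spreading method:
Δσ = qB/(B+z) = 157×3.2/(3.2+4.95) = 61.644 kPa
Final effective stress: σ'_f = σ'_0 + Δσ = 55.99 + 61.644 = 117.63 kPa.
Normally consolidated clay, so the full stress increment lies on the virgin compression line:
S_c = C_c·H/(1+e₀)·log₁₀(σ'_f/σ'_0) = 0.29×3.5/(1+0.78)×log₁₀(117.63/55.99)
    = 0.57022 × 0.32241 = 0.1838 m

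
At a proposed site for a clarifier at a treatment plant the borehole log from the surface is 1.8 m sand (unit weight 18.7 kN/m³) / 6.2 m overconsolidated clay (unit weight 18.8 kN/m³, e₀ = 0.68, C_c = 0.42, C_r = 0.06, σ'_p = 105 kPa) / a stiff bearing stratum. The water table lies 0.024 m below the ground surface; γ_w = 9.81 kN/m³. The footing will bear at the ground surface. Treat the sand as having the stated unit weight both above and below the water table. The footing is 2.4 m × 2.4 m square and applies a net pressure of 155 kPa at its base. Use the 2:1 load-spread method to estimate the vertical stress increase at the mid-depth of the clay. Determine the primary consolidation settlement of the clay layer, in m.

S_c ≈ 0.031 m

Mid-depth of clay below the ground surface: z = 1.8 + 6.2/2 = 4.9 m.
Total vertical stress at mid-clay: σ_v = 18.7×1.8 + 18.8×3.1 = 91.94 kPa.
Pore pressure: u = 9.81×(4.9 − 0.024) = 47.834 kPa.
Initial effective stress: σ'_0 = σ_v − u = 91.94 − 47.834 = 44.106 kPa.
Stress increase at mid-clay by the 2:1 spreading method:
Δσ = qBL/((B+z)(L+z)) = 155×2.4×2.4/((2.4+4.9)(2.4+4.9)) = 16.754 kPa
Final effective stress: σ'_f = 44.106 + 16.754 = 60.86 kPa.
σ'_f = 60.86 ≤ σ'_p = 105 kPa, so the clay remains overconsolidated and only the recompression index applies:
S_c = C_r·H/(1+e₀)·log₁₀(σ'_f/σ'_0) = 0.06×6.2/1.68×log₁₀(60.86/44.106)
    = 0.22143 × 0.13983 = 0.03096 m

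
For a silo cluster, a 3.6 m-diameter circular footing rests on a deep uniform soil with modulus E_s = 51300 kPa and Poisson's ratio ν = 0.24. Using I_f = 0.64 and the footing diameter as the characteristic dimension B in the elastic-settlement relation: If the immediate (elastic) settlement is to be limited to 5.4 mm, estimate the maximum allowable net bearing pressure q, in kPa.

S_e = q·B·(1−ν²)/E_s · I_f  ⇒  q = S_e·E_s / (B·(1−ν²)·I_f).
q = 0.0054 × 51300 / (3.6 × 0.9424 × 0.64) = 127.6 kPa

q ≈ 128 kPa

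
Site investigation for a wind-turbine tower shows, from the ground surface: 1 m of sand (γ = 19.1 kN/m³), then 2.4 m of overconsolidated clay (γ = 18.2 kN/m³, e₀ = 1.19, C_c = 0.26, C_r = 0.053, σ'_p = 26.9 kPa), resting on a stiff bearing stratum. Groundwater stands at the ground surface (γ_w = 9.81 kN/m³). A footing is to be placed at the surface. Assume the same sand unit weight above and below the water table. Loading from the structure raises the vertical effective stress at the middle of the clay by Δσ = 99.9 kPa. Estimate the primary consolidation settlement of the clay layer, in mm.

Mid-depth of clay below the ground surface: z = 1 + 2.4/2 = 2.2 m.
Total vertical stress at mid-clay: σ_v = 19.1×1 + 18.2×1.2 = 40.94 kPa.
Pore pressure: u = 9.81×(2.2 − 0) = 21.582 kPa.
Initial effective stress: σ'_0 = σ_v − u = 40.94 − 21.582 = 19.358 kPa.
Final effective stress: σ'_f = 19.358 + 99.9 = 119.26 kPa.
σ'_f = 119.26 > σ'_p = 26.9 kPa, so the stress path crosses the preconsolidation pressure — recompression up to σ'_p, then virgin compression beyond:
S_c = H/(1+e₀)·[C_r·log₁₀(σ'_p/σ'_0) + C_c·log₁₀(σ'_f/σ'_p)]
    = 2.4/2.19 × [0.053×log₁₀(26.9/19.358) + 0.26×log₁₀(119.26/26.9)]
    = 1.0959 × [0.0075733 + 0.16815] = 0.1926 m

S_c ≈ 193 mm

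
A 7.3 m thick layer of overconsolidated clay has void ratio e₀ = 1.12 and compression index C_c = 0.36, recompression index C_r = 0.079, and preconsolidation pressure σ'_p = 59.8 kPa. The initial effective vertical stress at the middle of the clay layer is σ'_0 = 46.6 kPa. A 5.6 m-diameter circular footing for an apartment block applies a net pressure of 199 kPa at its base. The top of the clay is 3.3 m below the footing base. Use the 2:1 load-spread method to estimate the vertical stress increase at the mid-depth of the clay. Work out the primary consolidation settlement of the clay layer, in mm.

S_c ≈ 226 mm

Mid-depth of clay below the footing base: z = 3.3 + 7.3/2 = 6.95 m.
Stress increase at mid-clay by the 2:1 spreading method:
Δσ ≈ qD²/(D+z)² = 199×5.6²/(5.6+6.95)² = 39.622 kPa
Final effective stress: σ'_f = 46.6 + 39.622 = 86.222 kPa.
σ'_f = 86.222 > σ'_p = 59.8 kPa, so the stress path crosses the preconsolidation pressure — recompression up to σ'_p, then virgin compression beyond:
S_c = H/(1+e₀)·[C_r·log₁₀(σ'_p/σ'_0) + C_c·log₁₀(σ'_f/σ'_p)]
    = 7.3/2.12 × [0.079×log₁₀(59.8/46.6) + 0.36×log₁₀(86.222/59.8)]
    = 3.4434 × [0.0085569 + 0.05721] = 0.2265 m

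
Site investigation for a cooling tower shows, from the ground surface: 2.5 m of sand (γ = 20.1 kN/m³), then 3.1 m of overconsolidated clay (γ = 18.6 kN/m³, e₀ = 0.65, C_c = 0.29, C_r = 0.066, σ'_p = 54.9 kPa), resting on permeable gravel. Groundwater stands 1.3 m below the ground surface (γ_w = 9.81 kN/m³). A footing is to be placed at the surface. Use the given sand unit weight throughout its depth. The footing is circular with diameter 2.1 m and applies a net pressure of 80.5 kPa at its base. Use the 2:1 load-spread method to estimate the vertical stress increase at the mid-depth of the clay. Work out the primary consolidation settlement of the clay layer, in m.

Mid-depth of clay below the ground surface: z = 2.5 + 3.1/2 = 4.05 m.
Total vertical stress at mid-clay: σ_v = 20.1×2.5 + 18.6×1.55 = 79.08 kPa.
Pore pressure: u = 9.81×(4.05 − 1.3) = 26.978 kPa.
Initial effective stress: σ'_0 = σ_v − u = 79.08 − 26.978 = 52.102 kPa.
Stress increase at mid-clay by the 2:1 spreading method:
Δσ ≈ qD²/(D+z)² = 80.5×2.1²/(2.1+4.05)² = 9.3861 kPa
Final effective stress: σ'_f = 52.102 + 9.3861 = 61.488 kPa.
σ'_f = 61.488 > σ'_p = 54.9 kPa, so the stress path crosses the preconsolidation pressure — recompression up to σ'_p, then virgin compression beyond:
S_c = H/(1+e₀)·[C_r·log₁₀(σ'_p/σ'_0) + C_c·log₁₀(σ'_f/σ'_p)]
    = 3.1/1.65 × [0.066×log₁₀(54.9/52.102) + 0.29×log₁₀(61.488/54.9)]
    = 1.8788 × [0.0014994 + 0.014273] = 0.02963 m

S_c ≈ 0.0296 m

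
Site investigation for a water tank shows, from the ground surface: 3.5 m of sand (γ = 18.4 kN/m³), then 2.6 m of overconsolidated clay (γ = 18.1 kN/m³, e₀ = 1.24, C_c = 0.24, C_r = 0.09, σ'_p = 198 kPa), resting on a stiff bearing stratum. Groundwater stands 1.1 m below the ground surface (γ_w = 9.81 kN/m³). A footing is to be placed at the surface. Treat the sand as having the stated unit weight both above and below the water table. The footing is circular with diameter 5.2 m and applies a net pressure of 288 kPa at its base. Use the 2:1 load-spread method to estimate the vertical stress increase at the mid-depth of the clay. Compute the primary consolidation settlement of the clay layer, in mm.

S_c ≈ 41.7 mm

Mid-depth of clay below the ground surface: z = 3.5 + 2.6/2 = 4.8 m.
Total vertical stress at mid-clay: σ_v = 18.4×3.5 + 18.1×1.3 = 87.93 kPa.
Pore pressure: u = 9.81×(4.8 − 1.1) = 36.297 kPa.
Initial effective stress: σ'_0 = σ_v − u = 87.93 − 36.297 = 51.633 kPa.
Stress increase at mid-clay by the 2:1 spreading method:
Δσ ≈ qD²/(D+z)² = 288×5.2²/(5.2+4.8)² = 77.875 kPa
Final effective stress: σ'_f = 51.633 + 77.875 = 129.51 kPa.
σ'_f = 129.51 ≤ σ'_p = 198 kPa, so the clay remains overconsolidated and only the recompression index applies:
S_c = C_r·H/(1+e₀)·log₁₀(σ'_f/σ'_0) = 0.09×2.6/2.24×log₁₀(129.51/51.633)
    = 0.10446 × 0.39938 = 0.04172 m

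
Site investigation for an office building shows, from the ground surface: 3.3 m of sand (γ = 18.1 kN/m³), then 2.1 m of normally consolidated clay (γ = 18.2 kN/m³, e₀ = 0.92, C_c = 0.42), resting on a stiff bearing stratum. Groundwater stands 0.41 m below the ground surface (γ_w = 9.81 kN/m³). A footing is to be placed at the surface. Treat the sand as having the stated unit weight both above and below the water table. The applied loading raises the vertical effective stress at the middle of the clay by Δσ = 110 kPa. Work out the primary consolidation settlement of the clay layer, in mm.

Mid-depth of clay below the ground surface: z = 3.3 + 2.1/2 = 4.35 m.
Total vertical stress at mid-clay: σ_v = 18.1×3.3 + 18.2×1.05 = 78.84 kPa.
Pore pressure: u = 9.81×(4.35 − 0.41) = 38.651 kPa.
Initial effective stress: σ'_0 = σ_v − u = 78.84 − 38.651 = 40.189 kPa.
Final effective stress: σ'_f = σ'_0 + Δσ = 40.189 + 110 = 150.19 kPa.
Normally consolidated clay, so the full stress increment lies on the virgin compression line:
S_c = C_c·H/(1+e₀)·log₁₀(σ'_f/σ'_0) = 0.42×2.1/(1+0.92)×log₁₀(150.19/40.189)
    = 0.45938 × 0.57253 = 0.263 m

S_c ≈ 263 mm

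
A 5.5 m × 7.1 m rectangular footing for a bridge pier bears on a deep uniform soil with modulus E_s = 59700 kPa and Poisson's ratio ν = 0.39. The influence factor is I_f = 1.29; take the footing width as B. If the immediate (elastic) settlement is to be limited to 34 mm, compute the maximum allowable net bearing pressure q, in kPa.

S_e = q·B·(1−ν²)/E_s · I_f  ⇒  q = S_e·E_s / (B·(1−ν²)·I_f).
q = 0.034 × 59700 / (5.5 × 0.8479 × 1.29) = 337.4 kPa

q ≈ 337 kPa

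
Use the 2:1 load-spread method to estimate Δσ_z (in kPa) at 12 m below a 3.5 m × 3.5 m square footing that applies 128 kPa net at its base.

By the 2:1 method the load spreads at 1 horizontal : 2 vertical, so at depth z the loaded area has grown by z in each plan dimension:
Δσ = qBL/((B+z)(L+z)) = 128×3.5×3.5/((3.5+12)(3.5+12)) = 6.5265 kPa

Δσ_z ≈ 6.53 kPa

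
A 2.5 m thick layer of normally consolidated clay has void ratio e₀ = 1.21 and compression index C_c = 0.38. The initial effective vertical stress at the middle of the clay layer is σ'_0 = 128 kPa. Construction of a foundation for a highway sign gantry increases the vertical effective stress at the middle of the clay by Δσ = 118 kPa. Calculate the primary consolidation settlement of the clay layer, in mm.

Final effective stress: σ'_f = σ'_0 + Δσ = 128 + 118 = 246 kPa.
Normally consolidated clay, so the full stress increment lies on the virgin compression line:
S_c = C_c·H/(1+e₀)·log₁₀(σ'_f/σ'_0) = 0.38×2.5/(1+1.21)×log₁₀(246/128)
    = 0.42986 × 0.28373 = 0.122 m

S_c ≈ 122 mm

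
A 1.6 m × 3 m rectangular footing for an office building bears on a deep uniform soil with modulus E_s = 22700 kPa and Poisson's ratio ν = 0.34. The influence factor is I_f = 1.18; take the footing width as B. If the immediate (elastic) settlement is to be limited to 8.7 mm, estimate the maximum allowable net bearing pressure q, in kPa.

q ≈ 118 kPa

S_e = q·B·(1−ν²)/E_s · I_f  ⇒  q = S_e·E_s / (B·(1−ν²)·I_f).
q = 0.0087 × 22700 / (1.6 × 0.8844 × 1.18) = 118.3 kPa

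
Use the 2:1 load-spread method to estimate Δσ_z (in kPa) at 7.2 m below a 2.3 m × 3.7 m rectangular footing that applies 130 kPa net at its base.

Δσ_z ≈ 10.7 kPa

By the 2:1 method the load spreads at 1 horizontal : 2 vertical, so at depth z the loaded area has grown by z in each plan dimension:
Δσ = qBL/((B+z)(L+z)) = 130×2.3×3.7/((2.3+7.2)(3.7+7.2)) = 10.684 kPa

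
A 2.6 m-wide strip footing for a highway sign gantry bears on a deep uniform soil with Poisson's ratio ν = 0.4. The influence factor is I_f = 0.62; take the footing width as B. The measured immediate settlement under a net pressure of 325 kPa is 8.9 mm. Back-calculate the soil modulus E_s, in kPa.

S_e = q·B·(1−ν²)/E_s · I_f  ⇒  E_s = q·B·(1−ν²)·I_f / S_e.
E_s = 325 × 2.6 × 0.84 × 0.62 / 0.0089 = 49450 kPa

E_s ≈ 49400 kPa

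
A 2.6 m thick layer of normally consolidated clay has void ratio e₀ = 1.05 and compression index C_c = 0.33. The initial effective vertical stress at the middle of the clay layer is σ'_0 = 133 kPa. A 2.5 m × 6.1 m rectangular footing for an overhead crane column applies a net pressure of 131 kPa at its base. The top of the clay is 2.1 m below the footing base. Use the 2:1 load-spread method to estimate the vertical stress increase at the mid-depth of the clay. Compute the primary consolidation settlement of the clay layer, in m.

S_c ≈ 0.0432 m

Mid-depth of clay below the footing base: z = 2.1 + 2.6/2 = 3.4 m.
Stress increase at mid-clay by the 2:1 spreading method:
Δσ = qBL/((B+z)(L+z)) = 131×2.5×6.1/((2.5+3.4)(6.1+3.4)) = 35.642 kPa
Final effective stress: σ'_f = σ'_0 + Δσ = 133 + 35.642 = 168.64 kPa.
Normally consolidated clay, so the full stress increment lies on the virgin compression line:
S_c = C_c·H/(1+e₀)·log₁₀(σ'_f/σ'_0) = 0.33×2.6/(1+1.05)×log₁₀(168.64/133)
    = 0.41854 × 0.10311 = 0.04316 m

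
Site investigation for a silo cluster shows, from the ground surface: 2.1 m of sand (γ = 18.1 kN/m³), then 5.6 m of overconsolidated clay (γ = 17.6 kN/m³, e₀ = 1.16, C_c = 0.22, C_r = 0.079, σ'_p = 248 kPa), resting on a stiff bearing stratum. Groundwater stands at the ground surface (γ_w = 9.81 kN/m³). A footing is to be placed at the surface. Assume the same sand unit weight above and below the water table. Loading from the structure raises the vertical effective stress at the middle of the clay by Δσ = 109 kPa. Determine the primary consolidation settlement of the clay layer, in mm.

Mid-depth of clay below the ground surface: z = 2.1 + 5.6/2 = 4.9 m.
Total vertical stress at mid-clay: σ_v = 18.1×2.1 + 17.6×2.8 = 87.29 kPa.
Pore pressure: u = 9.81×(4.9 − 0) = 48.069 kPa.
Initial effective stress: σ'_0 = σ_v − u = 87.29 − 48.069 = 39.221 kPa.
Final effective stress: σ'_f = 39.221 + 109 = 148.22 kPa.
σ'_f = 148.22 ≤ σ'_p = 248 kPa, so the clay remains overconsolidated and only the recompression index applies:
S_c = C_r·H/(1+e₀)·log₁₀(σ'_f/σ'_0) = 0.079×5.6/2.16×log₁₀(148.22/39.221)
    = 0.20482 × 0.57739 = 0.1183 m

S_c ≈ 118 mm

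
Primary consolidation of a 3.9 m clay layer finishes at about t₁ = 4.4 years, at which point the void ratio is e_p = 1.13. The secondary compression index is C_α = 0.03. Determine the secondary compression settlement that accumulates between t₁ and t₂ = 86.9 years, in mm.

Secondary compression: S_s = C_α·H/(1+e_p)·log₁₀(t₂/t₁)
S_s = 0.03×3.9/(1+1.13)×log₁₀(86.9/4.4)
    = 0.05493 × 1.296 = 0.07116 m

S_s ≈ 71.2 mm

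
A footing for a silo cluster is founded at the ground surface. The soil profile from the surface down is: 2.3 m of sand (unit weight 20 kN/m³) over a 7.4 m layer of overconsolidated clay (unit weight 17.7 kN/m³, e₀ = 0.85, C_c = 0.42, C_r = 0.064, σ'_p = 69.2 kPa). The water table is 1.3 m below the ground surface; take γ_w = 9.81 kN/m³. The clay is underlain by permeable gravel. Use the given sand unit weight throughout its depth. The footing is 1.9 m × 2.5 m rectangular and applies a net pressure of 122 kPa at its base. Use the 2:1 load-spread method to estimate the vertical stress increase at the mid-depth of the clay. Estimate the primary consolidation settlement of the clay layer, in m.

S_c ≈ 0.0554 m

Mid-depth of clay below the ground surface: z = 2.3 + 7.4/2 = 6 m.
Total vertical stress at mid-clay: σ_v = 20×2.3 + 17.7×3.7 = 111.49 kPa.
Pore pressure: u = 9.81×(6 − 1.3) = 46.107 kPa.
Initial effective stress: σ'_0 = σ_v − u = 111.49 − 46.107 = 65.383 kPa.
Stress increase at mid-clay by the 2:1 spreading method:
Δσ = qBL/((B+z)(L+z)) = 122×1.9×2.5/((1.9+6)(2.5+6)) = 8.6299 kPa
Final effective stress: σ'_f = 65.383 + 8.6299 = 74.013 kPa.
σ'_f = 74.013 > σ'_p = 69.2 kPa, so the stress path crosses the preconsolidation pressure — recompression up to σ'_p, then virgin compression beyond:
S_c = H/(1+e₀)·[C_r·log₁₀(σ'_p/σ'_0) + C_c·log₁₀(σ'_f/σ'_p)]
    = 7.4/1.85 × [0.064×log₁₀(69.2/65.383) + 0.42×log₁₀(74.013/69.2)]
    = 4 × [0.001577 + 0.012265] = 0.05537 m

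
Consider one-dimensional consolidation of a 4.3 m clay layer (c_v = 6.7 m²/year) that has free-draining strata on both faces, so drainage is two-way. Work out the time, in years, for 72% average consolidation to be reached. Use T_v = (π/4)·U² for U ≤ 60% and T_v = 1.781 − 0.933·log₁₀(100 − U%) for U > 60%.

t ≈ 0.297 years

Drainage path length: H_d = H/2 = 2.15 m (double drainage).
U > 60%: T_v = 1.781 − 0.933·log₁₀(100 − 72) = 0.4308.
t = T_v·H_d²/c_v = 0.4308×2.15²/6.7 = 0.2972 years.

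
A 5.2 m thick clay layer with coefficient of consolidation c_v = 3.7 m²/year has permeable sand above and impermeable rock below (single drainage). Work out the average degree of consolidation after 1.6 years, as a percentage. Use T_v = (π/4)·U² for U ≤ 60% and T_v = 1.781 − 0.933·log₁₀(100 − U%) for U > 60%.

U ≈ 52.8 %

Drainage path length: H_d = H = 5.2 m (single drainage).
T_v = c_v·t/H_d² = 3.7×1.6/5.2² = 0.21893.
T_v = 0.21893 corresponds to the U ≤ 60% branch:
U = √(4T_v/π) = 0.528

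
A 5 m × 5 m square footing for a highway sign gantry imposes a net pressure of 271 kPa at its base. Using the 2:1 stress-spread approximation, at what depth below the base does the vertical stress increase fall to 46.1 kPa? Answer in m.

z ≈ 7.12 m

2:1 spreading — at depth z the loaded area has grown by z in each plan dimension:
qB²/(B+z)² = Δσ_z ⇒ z = B(√(q/Δσ_z) − 1) = 5×(√(271/46.1) − 1) = 7.123 m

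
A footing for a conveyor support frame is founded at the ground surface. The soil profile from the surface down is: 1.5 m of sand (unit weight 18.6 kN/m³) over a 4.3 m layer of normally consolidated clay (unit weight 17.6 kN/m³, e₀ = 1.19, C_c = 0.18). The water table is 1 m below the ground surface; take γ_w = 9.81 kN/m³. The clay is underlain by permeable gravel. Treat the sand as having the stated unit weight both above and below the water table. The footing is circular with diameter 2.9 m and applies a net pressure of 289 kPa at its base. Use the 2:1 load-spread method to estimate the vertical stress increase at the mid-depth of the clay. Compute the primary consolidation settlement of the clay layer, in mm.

Mid-depth of clay below the ground surface: z = 1.5 + 4.3/2 = 3.65 m.
Total vertical stress at mid-clay: σ_v = 18.6×1.5 + 17.6×2.15 = 65.74 kPa.
Pore pressure: u = 9.81×(3.65 − 1) = 25.997 kPa.
Initial effective stress: σ'_0 = σ_v − u = 65.74 − 25.997 = 39.743 kPa.
Stress increase at mid-clay by the 2:1 spreading method:
Δσ ≈ qD²/(D+z)² = 289×2.9²/(2.9+3.65)² = 56.651 kPa
Final effective stress: σ'_f = σ'_0 + Δσ = 39.743 + 56.651 = 96.394 kPa.
Normally consolidated clay, so the full stress increment lies on the virgin compression line:
S_c = C_c·H/(1+e₀)·log₁₀(σ'_f/σ'_0) = 0.18×4.3/(1+1.19)×log₁₀(96.394/39.743)
    = 0.35342 × 0.38479 = 0.136 m

S_c ≈ 136 mm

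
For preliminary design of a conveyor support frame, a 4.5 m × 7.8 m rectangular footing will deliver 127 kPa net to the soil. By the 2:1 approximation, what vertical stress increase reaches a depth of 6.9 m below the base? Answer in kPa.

By the 2:1 method the load spreads at 1 horizontal : 2 vertical, so at depth z the loaded area has grown by z in each plan dimension:
Δσ = qBL/((B+z)(L+z)) = 127×4.5×7.8/((4.5+6.9)(7.8+6.9)) = 26.6 kPa

Δσ_z ≈ 26.6 kPa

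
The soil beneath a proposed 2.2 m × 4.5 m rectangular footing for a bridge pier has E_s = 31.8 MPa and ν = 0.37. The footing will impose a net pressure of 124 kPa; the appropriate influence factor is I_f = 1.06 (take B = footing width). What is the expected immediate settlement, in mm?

S_e ≈ 7.85 mm

Immediate (elastic) settlement: S_e = q·B·(1−ν²)/E_s · I_f.
E_s = 31.8 MPa = 31800 kPa.
S_e = 124 × 2.2 × (1 − 0.37²) / 31800 × 1.06
    = 124 × 2.2 × 0.8631 / 31800 × 1.06
    = 0.007848 m = 7.848 mm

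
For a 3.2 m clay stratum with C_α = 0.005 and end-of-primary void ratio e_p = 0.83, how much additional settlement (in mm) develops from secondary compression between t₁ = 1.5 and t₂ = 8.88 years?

S_s ≈ 6.75 mm

Secondary compression: S_s = C_α·H/(1+e_p)·log₁₀(t₂/t₁)
S_s = 0.005×3.2/(1+0.83)×log₁₀(8.88/1.5)
    = 0.008743 × 0.7723 = 0.006753 m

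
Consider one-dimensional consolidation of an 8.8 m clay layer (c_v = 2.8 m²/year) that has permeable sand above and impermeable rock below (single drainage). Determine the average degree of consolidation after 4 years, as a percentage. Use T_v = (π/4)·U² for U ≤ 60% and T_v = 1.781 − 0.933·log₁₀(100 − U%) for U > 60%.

U ≈ 42.9 %

Drainage path length: H_d = H = 8.8 m (single drainage).
T_v = c_v·t/H_d² = 2.8×4/8.8² = 0.14463.
T_v = 0.14463 corresponds to the U ≤ 60% branch:
U = √(4T_v/π) = 0.4291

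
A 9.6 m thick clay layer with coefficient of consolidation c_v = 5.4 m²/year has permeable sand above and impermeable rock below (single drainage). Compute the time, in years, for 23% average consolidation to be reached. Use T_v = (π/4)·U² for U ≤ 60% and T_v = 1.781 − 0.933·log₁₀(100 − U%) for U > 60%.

t ≈ 0.709 years

Drainage path length: H_d = H = 9.6 m (single drainage).
U ≤ 60%: T_v = (π/4)·U² = (π/4)×0.23² = 0.041548.
t = T_v·H_d²/c_v = 0.041548×9.6²/5.4 = 0.7091 years.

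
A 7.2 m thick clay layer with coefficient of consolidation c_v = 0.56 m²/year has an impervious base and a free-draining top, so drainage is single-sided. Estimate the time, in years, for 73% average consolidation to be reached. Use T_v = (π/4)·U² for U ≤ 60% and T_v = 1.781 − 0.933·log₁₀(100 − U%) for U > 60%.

t ≈ 41.2 years

Drainage path length: H_d = H = 7.2 m (single drainage).
U > 60%: T_v = 1.781 − 0.933·log₁₀(100 − 73) = 0.44554.
t = T_v·H_d²/c_v = 0.44554×7.2²/0.56 = 41.24 years.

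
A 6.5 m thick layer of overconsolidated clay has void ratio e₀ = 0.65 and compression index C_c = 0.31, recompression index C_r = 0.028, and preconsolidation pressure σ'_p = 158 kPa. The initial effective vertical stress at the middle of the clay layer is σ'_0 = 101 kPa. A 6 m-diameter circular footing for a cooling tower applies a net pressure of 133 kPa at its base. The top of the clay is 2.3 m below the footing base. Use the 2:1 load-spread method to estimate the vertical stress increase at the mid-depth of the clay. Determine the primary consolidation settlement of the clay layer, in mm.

Mid-depth of clay below the footing base: z = 2.3 + 6.5/2 = 5.55 m.
Stress increase at mid-clay by the 2:1 spreading method:
Δσ ≈ qD²/(D+z)² = 133×6²/(6+5.55)² = 35.891 kPa
Final effective stress: σ'_f = 101 + 35.891 = 136.89 kPa.
σ'_f = 136.89 ≤ σ'_p = 158 kPa, so the clay remains overconsolidated and only the recompression index applies:
S_c = C_r·H/(1+e₀)·log₁₀(σ'_f/σ'_0) = 0.028×6.5/1.65×log₁₀(136.89/101)
    = 0.1103 × 0.13205 = 0.01457 m

S_c ≈ 14.6 mm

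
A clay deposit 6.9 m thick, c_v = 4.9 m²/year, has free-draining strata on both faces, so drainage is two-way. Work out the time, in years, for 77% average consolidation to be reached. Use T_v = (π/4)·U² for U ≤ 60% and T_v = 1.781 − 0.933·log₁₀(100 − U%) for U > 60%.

Drainage path length: H_d = H/2 = 3.45 m (double drainage).
U > 60%: T_v = 1.781 − 0.933·log₁₀(100 − 77) = 0.51051.
t = T_v·H_d²/c_v = 0.51051×3.45²/4.9 = 1.24 years.

t ≈ 1.24 years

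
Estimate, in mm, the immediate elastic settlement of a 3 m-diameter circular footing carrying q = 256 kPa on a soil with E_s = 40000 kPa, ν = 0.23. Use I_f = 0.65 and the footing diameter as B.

Immediate (elastic) settlement: S_e = q·B·(1−ν²)/E_s · I_f.
S_e = 256 × 3 × (1 − 0.23²) / 40000 × 0.65
    = 256 × 3 × 0.9471 / 40000 × 0.65
    = 0.01182 m = 11.82 mm

S_e ≈ 11.8 mm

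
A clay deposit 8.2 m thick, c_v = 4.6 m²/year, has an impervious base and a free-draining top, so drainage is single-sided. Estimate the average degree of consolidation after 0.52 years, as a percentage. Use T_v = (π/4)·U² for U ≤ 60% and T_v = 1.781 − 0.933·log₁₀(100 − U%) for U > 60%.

Drainage path length: H_d = H = 8.2 m (single drainage).
T_v = c_v·t/H_d² = 4.6×0.52/8.2² = 0.035574.
T_v = 0.035574 corresponds to the U ≤ 60% branch:
U = √(4T_v/π) = 0.2128

U ≈ 21.3 %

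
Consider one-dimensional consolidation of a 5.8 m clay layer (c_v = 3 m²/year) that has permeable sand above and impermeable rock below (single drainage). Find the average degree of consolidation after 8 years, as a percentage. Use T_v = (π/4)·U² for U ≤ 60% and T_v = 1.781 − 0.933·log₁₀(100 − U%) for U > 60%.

U ≈ 86.1 %

Drainage path length: H_d = H = 5.8 m (single drainage).
T_v = c_v·t/H_d² = 3×8/5.8² = 0.71344.
T_v = 0.71344 corresponds to the U > 60% branch:
U = 1 − 10^((1.781 − T_v)/0.933)/100 = 0.8606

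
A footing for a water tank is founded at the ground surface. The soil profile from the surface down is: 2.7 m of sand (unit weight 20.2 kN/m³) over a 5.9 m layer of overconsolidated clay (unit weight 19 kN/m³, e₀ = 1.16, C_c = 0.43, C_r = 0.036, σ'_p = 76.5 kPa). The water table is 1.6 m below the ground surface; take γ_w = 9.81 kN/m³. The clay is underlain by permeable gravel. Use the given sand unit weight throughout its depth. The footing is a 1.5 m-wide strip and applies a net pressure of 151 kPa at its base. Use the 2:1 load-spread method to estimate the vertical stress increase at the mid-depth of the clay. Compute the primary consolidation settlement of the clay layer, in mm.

S_c ≈ 153 mm

Mid-depth of clay below the ground surface: z = 2.7 + 5.9/2 = 5.65 m.
Total vertical stress at mid-clay: σ_v = 20.2×2.7 + 19×2.95 = 110.59 kPa.
Pore pressure: u = 9.81×(5.65 − 1.6) = 39.73 kPa.
Initial effective stress: σ'_0 = σ_v − u = 110.59 − 39.73 = 70.86 kPa.
Stress increase at mid-clay by the 2:1 spreading method:
Δσ = qB/(B+z) = 151×1.5/(1.5+5.65) = 31.678 kPa
Final effective stress: σ'_f = 70.86 + 31.678 = 102.54 kPa.
σ'_f = 102.54 > σ'_p = 76.5 kPa, so the stress path crosses the preconsolidation pressure — recompression up to σ'_p, then virgin compression beyond:
S_c = H/(1+e₀)·[C_r·log₁₀(σ'_p/σ'_0) + C_c·log₁₀(σ'_f/σ'_p)]
    = 5.9/2.16 × [0.036×log₁₀(76.5/70.86) + 0.43×log₁₀(102.54/76.5)]
    = 2.7315 × [0.0011974 + 0.05471] = 0.1527 m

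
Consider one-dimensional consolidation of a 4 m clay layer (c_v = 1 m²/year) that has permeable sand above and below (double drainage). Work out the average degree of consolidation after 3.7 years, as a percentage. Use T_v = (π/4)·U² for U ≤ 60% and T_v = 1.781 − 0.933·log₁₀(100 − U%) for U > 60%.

Drainage path length: H_d = H/2 = 2 m (double drainage).
T_v = c_v·t/H_d² = 1×3.7/2² = 0.925.
T_v = 0.925 corresponds to the U > 60% branch:
U = 1 − 10^((1.781 − T_v)/0.933)/100 = 0.9173

U ≈ 91.7 %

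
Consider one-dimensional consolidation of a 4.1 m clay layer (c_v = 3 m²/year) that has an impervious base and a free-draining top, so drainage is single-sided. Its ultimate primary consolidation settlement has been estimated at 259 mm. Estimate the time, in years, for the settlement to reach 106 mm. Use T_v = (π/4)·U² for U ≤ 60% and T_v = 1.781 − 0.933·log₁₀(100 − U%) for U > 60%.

t ≈ 0.737 years

Drainage path length: H_d = H = 4.1 m (single drainage).
U = S(t)/S_ult = 106/259 = 0.4093.
U ≤ 60%: T_v = (π/4)·U² = (π/4)×0.40927² = 0.13155.
t = T_v·H_d²/c_v = 0.13155×4.1²/3 = 0.7371 years.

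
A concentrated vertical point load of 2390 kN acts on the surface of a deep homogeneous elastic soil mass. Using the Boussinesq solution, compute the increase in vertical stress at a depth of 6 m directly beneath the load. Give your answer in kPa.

Δσ_z ≈ 31.7 kPa

Boussinesq vertical stress below a point load on an elastic half-space:
Δσ_z = 3P/(2πz²) · [1 + (r/z)²]^(−5/2)
r/z = 0/6 = 0; [1+(r/z)²]^(−5/2) = 1.
Δσ_z = 3×2390/(2π×6²) × 1 = 31.698 × 1 = 31.7 kPa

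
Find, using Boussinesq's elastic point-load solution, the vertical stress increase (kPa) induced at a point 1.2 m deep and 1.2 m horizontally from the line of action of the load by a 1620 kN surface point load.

Δσ_z ≈ 95 kPa

Boussinesq vertical stress below a point load on an elastic half-space:
Δσ_z = 3P/(2πz²) · [1 + (r/z)²]^(−5/2)
r/z = 1.2/1.2 = 1; [1+(r/z)²]^(−5/2) = 0.17678.
Δσ_z = 3×1620/(2π×1.2²) × 0.17678 = 537.15 × 0.17678 = 94.96 kPa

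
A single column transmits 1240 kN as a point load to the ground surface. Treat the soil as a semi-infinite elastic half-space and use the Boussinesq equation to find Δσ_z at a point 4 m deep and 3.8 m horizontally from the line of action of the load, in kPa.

Boussinesq vertical stress below a point load on an elastic half-space:
Δσ_z = 3P/(2πz²) · [1 + (r/z)²]^(−5/2)
r/z = 3.8/4 = 0.95; [1+(r/z)²]^(−5/2) = 0.2003.
Δσ_z = 3×1240/(2π×4²) × 0.2003 = 37.004 × 0.2003 = 7.412 kPa

Δσ_z ≈ 7.41 kPa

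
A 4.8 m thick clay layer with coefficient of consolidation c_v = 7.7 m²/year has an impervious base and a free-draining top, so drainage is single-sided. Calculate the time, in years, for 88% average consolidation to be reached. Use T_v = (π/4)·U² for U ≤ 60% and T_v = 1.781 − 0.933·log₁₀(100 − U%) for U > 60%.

t ≈ 2.32 years

Drainage path length: H_d = H = 4.8 m (single drainage).
U > 60%: T_v = 1.781 − 0.933·log₁₀(100 − 88) = 0.77412.
t = T_v·H_d²/c_v = 0.77412×4.8²/7.7 = 2.316 years.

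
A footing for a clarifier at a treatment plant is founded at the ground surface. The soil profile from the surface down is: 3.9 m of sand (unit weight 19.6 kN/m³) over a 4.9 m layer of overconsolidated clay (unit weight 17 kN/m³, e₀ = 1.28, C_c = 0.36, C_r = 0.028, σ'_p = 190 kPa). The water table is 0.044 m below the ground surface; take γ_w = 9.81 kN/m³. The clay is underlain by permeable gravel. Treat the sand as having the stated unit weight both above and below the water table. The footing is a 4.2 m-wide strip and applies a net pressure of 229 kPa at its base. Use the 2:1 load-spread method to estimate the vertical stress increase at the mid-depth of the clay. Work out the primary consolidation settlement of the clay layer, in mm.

Mid-depth of clay below the ground surface: z = 3.9 + 4.9/2 = 6.35 m.
Total vertical stress at mid-clay: σ_v = 19.6×3.9 + 17×2.45 = 118.09 kPa.
Pore pressure: u = 9.81×(6.35 − 0.044) = 61.862 kPa.
Initial effective stress: σ'_0 = σ_v − u = 118.09 − 61.862 = 56.228 kPa.
Stress increase at mid-clay by the 2:1 spreading method:
Δσ = qB/(B+z) = 229×4.2/(4.2+6.35) = 91.166 kPa
Final effective stress: σ'_f = 56.228 + 91.166 = 147.39 kPa.
σ'_f = 147.39 ≤ σ'_p = 190 kPa, so the clay remains overconsolidated and only the recompression index applies:
S_c = C_r·H/(1+e₀)·log₁₀(σ'_f/σ'_0) = 0.028×4.9/2.28×log₁₀(147.39/56.228)
    = 0.060175 × 0.41852 = 0.02518 m

S_c ≈ 25.2 mm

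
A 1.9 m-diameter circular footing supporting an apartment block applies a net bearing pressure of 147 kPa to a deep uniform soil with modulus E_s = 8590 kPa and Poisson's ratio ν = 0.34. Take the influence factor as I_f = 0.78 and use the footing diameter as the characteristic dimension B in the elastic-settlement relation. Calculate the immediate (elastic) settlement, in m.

Immediate (elastic) settlement: S_e = q·B·(1−ν²)/E_s · I_f.
S_e = 147 × 1.9 × (1 − 0.34²) / 8590 × 0.78
    = 147 × 1.9 × 0.8844 / 8590 × 0.78
    = 0.02243 m

S_e ≈ 0.0224 m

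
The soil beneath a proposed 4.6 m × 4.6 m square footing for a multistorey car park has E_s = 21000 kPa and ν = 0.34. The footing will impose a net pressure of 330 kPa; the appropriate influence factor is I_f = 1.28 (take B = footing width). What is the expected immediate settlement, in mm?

Immediate (elastic) settlement: S_e = q·B·(1−ν²)/E_s · I_f.
S_e = 330 × 4.6 × (1 − 0.34²) / 21000 × 1.28
    = 330 × 4.6 × 0.8844 / 21000 × 1.28
    = 0.08183 m = 81.83 mm

S_e ≈ 81.8 mm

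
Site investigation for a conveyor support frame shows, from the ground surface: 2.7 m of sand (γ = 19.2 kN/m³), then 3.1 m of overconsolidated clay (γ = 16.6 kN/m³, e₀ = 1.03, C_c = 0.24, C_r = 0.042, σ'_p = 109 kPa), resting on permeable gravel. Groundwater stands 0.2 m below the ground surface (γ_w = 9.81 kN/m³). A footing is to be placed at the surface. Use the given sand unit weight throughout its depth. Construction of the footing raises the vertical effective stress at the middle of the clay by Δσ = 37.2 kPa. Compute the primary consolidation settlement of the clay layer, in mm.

Mid-depth of clay below the ground surface: z = 2.7 + 3.1/2 = 4.25 m.
Total vertical stress at mid-clay: σ_v = 19.2×2.7 + 16.6×1.55 = 77.57 kPa.
Pore pressure: u = 9.81×(4.25 − 0.2) = 39.73 kPa.
Initial effective stress: σ'_0 = σ_v − u = 77.57 − 39.73 = 37.84 kPa.
Final effective stress: σ'_f = 37.84 + 37.2 = 75.04 kPa.
σ'_f = 75.04 ≤ σ'_p = 109 kPa, so the clay remains overconsolidated and only the recompression index applies:
S_c = C_r·H/(1+e₀)·log₁₀(σ'_f/σ'_0) = 0.042×3.1/2.03×log₁₀(75.04/37.84)
    = 0.064138 × 0.29734 = 0.01907 m

S_c ≈ 19.1 mm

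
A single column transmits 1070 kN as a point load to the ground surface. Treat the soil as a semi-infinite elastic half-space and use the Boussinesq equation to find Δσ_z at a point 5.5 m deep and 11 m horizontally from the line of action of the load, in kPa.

Δσ_z ≈ 0.302 kPa

Boussinesq vertical stress below a point load on an elastic half-space:
Δσ_z = 3P/(2πz²) · [1 + (r/z)²]^(−5/2)
r/z = 11/5.5 = 2; [1+(r/z)²]^(−5/2) = 0.017889.
Δσ_z = 3×1070/(2π×5.5²) × 0.017889 = 16.889 × 0.017889 = 0.3021 kPa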